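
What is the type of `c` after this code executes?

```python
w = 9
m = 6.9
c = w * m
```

int * float returns float (9 * 6.9 = 62.1)

float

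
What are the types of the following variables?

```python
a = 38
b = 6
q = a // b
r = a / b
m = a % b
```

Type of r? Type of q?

int / int returns float; int // int returns int

float, int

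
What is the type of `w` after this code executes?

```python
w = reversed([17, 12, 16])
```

reversed() on a list returns a list_reverseiterator

list_reverseiterator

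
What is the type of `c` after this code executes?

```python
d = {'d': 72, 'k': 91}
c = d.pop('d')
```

dict.pop() returns the value (int)

int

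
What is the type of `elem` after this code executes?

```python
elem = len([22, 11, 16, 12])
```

len() always returns int

int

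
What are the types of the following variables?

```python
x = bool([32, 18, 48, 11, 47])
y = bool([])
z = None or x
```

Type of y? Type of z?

bool() returns bool; None or <bool> returns the bool

bool, bool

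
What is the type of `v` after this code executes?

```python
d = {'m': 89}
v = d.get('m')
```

dict.get() returns the value (int) when key is found

int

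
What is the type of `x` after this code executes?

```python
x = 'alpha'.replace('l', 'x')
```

str.replace() returns str

str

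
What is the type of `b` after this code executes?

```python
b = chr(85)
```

chr() returns str (single character)

str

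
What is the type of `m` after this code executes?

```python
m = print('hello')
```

print() returns None

NoneType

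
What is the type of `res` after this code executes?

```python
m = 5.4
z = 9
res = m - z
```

float - int returns float (5.4 - 9 = -3.6)

float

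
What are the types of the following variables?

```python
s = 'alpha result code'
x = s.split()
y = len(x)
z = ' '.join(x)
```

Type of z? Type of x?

str.join() returns str; str.split() returns list

str, list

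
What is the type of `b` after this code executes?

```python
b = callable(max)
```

callable() returns bool

bool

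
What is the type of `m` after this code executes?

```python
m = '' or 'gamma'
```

'or' returns first truthy value ('gamma', which is str)

str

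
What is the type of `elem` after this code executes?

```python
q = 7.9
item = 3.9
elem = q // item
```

float // float returns float (floor division preserves float type)

float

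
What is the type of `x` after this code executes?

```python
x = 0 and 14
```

'and' returns the first falsy value (0, which is int)

int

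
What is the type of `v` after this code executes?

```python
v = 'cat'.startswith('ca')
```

str.startswith() returns bool

bool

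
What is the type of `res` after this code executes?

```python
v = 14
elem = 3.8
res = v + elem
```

int + float returns float (14 + 3.8 = 17.8)

float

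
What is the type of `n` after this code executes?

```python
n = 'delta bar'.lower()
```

str.lower() returns str

str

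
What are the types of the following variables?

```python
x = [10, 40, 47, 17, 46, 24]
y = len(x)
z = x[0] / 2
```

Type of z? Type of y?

int / int returns float; len() returns int

float, int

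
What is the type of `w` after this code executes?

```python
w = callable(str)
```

callable() returns bool

bool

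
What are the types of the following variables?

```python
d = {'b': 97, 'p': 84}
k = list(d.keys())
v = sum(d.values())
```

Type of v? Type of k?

sum of int values returns int; list(...) returns list

int, list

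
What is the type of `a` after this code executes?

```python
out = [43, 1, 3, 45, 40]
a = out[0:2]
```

Slicing a list always returns a list

list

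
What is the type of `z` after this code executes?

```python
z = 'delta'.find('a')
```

str.find() returns int (index, or -1)

int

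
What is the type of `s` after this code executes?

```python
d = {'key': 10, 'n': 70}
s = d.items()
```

dict.items() returns a dict_items view

dict_items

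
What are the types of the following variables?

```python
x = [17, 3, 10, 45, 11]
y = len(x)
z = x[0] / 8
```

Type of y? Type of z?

len() returns int; int / int returns float

int, float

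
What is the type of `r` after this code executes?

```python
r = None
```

None has type NoneType

NoneType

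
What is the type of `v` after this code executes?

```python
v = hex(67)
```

hex() returns str representation

str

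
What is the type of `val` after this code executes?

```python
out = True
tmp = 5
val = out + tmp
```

bool + int returns int (True is 1, so 1 + 5 = 6)

int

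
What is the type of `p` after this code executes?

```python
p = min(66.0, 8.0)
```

min() of floats returns float

float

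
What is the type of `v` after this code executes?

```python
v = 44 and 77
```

'and' returns the last value when all truthy (77, which is int)

int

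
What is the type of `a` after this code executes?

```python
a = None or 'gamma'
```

'or' with None returns the other value ('gamma', str)

str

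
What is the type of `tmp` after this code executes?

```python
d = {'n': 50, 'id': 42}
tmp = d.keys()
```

.keys() returns a dict_keys view object

dict_keys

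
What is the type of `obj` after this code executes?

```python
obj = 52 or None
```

'or' returns first truthy value (52, int)

int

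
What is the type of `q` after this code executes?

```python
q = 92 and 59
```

'and' returns the last value when all truthy (59, which is int)

int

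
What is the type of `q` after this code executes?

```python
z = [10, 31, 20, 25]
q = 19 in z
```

'in' operator returns bool

bool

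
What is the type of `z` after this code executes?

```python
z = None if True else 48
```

Ternary: condition is True, if branch (None) taken → NoneType

NoneType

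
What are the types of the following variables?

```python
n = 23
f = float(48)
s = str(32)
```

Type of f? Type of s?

f is float; s is str

float, str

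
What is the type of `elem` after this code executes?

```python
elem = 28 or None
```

'or' returns first truthy value (28, int)

int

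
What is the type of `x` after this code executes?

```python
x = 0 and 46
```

'and' returns the first falsy value (0, which is int)

int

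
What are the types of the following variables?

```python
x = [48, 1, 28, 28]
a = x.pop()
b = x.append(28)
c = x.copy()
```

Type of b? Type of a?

list.append() returns None; list.pop() returns the element (int)

NoneType, int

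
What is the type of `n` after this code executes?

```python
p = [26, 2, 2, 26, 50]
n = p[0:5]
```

Slicing a list always returns a list

list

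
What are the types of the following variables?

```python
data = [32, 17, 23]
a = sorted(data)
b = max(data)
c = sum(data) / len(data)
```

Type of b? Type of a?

max of ints returns int; sorted() returns list

int, list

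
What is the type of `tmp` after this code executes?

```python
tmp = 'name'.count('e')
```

str.count() returns int

int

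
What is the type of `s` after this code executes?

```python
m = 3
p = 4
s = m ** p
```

int ** positive int returns int (3 ** 4 = 81)

int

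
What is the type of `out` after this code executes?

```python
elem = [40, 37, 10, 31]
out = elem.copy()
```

list.copy() returns list

list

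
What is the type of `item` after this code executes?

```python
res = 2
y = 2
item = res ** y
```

int ** positive int returns int (2 ** 2 = 4)

int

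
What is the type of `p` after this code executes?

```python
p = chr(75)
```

chr() returns str (single character)

str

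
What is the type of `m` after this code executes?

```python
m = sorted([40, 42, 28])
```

sorted() always returns list

list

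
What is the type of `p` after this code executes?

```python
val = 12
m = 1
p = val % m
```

int % int returns int (12 % 1 = 0)

int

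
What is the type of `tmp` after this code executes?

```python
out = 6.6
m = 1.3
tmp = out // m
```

float // float returns float (floor division preserves float type)

float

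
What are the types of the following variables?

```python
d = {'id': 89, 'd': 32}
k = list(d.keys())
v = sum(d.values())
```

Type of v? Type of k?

sum of int values returns int; list(...) returns list

int, list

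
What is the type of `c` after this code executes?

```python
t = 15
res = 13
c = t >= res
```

Comparison operators return bool

bool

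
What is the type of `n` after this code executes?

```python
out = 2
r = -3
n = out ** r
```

int ** negative int returns float

float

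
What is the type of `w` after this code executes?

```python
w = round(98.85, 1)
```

round() with ndigits arg returns float

float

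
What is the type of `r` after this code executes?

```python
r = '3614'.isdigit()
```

str.isdigit() returns bool

bool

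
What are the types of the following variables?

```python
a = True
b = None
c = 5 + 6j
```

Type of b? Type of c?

b is NoneType; c is complex

NoneType, complex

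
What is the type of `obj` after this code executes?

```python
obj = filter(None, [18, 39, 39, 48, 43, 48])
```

filter() returns a filter iterator object

filter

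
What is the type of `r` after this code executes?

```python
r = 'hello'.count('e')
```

str.count() returns int

int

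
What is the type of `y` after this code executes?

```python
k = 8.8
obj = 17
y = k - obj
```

float - int returns float (8.8 - 17 = -8.2)

float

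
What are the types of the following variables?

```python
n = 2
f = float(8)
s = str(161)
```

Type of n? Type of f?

n is int; f is float

int, float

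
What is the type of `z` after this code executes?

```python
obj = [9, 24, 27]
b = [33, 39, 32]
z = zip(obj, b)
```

zip() returns a zip iterator object

zip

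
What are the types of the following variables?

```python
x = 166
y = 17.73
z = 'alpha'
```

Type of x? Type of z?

x is int; z is str

int, str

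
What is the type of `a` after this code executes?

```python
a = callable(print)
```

callable() returns bool

bool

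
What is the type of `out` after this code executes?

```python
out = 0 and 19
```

'and' returns the first falsy value (0, which is int)

int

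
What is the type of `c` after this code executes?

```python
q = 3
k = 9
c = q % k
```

int % int returns int (3 % 9 = 3)

int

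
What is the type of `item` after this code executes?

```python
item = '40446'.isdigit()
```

str.isdigit() returns bool

bool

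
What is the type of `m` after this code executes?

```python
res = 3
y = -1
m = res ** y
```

int ** negative int returns float

float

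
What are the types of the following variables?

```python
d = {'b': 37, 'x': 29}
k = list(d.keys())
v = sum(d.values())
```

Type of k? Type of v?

list(...) returns list; sum of int values returns int

list, int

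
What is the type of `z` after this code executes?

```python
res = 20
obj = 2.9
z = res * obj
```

int * float returns float (20 * 2.9 = 58.0)

float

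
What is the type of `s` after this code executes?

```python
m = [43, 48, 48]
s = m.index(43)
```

list.index() returns int

int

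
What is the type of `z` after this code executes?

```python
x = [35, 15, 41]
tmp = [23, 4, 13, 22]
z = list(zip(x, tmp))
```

list(zip(...)) returns a list of tuples

list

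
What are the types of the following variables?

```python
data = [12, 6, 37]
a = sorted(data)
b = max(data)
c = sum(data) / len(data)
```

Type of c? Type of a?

int / int returns float; sorted() returns list

float, list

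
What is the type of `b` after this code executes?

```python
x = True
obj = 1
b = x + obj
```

bool + int returns int (True is 1, so 1 + 1 = 2)

int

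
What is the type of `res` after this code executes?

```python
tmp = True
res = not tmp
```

'not' always returns bool

bool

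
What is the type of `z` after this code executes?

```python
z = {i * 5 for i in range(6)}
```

A set comprehension {expr for x in iterable} produces a set

set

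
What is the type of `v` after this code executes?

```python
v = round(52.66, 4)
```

round() with ndigits arg returns float

float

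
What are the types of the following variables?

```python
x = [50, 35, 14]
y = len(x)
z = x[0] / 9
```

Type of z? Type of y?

int / int returns float; len() returns int

float, int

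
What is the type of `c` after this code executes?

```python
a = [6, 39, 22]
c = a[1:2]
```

Slicing a list always returns a list

list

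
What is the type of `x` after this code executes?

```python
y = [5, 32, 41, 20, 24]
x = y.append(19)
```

list.append() returns None (mutates in place)

NoneType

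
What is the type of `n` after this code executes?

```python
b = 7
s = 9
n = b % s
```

int % int returns int (7 % 9 = 7)

int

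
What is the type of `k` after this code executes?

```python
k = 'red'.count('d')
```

str.count() returns int

int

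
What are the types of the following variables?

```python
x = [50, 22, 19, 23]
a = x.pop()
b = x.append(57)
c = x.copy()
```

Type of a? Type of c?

list.pop() returns the element (int); list.copy() returns list

int, list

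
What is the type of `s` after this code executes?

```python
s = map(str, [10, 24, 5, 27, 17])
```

map() returns a map iterator object

map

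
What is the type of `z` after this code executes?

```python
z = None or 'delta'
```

'or' with None returns the other value ('delta', str)

str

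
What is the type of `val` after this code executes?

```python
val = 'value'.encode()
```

str.encode() returns bytes

bytes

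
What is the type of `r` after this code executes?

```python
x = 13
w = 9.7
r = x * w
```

int * float returns float (13 * 9.7 = 126.1)

float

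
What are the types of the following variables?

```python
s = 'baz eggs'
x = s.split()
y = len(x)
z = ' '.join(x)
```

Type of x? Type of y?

str.split() returns list; len() returns int

list, int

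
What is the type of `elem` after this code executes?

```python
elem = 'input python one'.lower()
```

str.lower() returns str

str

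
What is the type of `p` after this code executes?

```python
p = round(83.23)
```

round() with no ndigits arg returns int

int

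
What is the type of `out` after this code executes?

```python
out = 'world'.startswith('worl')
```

str.startswith() returns bool

bool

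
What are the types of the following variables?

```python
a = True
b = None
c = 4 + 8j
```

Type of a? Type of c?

a is bool; c is complex

bool, complex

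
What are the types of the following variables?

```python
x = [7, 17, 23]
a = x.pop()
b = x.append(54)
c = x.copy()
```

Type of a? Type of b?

list.pop() returns the element (int); list.append() returns None

int, NoneType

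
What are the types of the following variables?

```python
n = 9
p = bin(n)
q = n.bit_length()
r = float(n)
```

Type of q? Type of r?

int.bit_length() returns int; float() returns float

int, float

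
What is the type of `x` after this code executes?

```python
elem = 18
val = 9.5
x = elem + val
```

int + float returns float (18 + 9.5 = 27.5)

float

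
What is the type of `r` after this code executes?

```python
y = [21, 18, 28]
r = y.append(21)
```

list.append() returns None (mutates in place)

NoneType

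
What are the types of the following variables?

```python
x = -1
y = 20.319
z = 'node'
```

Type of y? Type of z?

y is float; z is str

float, str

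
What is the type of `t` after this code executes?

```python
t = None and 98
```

'and' returns first falsy value (None)

NoneType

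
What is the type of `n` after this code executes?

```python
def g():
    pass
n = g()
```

A function with no return statement returns None

NoneType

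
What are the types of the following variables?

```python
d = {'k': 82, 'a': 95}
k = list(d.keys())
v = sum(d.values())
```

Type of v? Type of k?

sum of int values returns int; list(...) returns list

int, list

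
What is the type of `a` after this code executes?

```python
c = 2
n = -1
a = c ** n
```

int ** negative int returns float

float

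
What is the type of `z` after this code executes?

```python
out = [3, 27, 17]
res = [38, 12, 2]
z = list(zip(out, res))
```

list(zip(...)) returns a list of tuples

list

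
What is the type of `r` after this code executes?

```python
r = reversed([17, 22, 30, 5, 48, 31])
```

reversed() on a list returns a list_reverseiterator

list_reverseiterator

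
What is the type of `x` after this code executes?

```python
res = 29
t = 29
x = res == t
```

Equality comparison returns bool

bool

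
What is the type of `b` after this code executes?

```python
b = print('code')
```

print() returns None

NoneType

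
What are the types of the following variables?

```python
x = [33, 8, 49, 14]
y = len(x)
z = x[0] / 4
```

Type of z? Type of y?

int / int returns float; len() returns int

float, int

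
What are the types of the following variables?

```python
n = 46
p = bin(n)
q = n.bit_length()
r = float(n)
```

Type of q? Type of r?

int.bit_length() returns int; float() returns float

int, float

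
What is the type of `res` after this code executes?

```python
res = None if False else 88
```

Ternary: condition is False, else branch (88) taken → int

int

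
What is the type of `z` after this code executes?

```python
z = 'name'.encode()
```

str.encode() returns bytes

bytes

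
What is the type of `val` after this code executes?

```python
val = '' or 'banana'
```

'or' returns first truthy value ('banana', which is str)

str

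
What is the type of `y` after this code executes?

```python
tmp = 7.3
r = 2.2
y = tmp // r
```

float // float returns float (floor division preserves float type)

float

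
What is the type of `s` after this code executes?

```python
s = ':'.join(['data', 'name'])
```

str.join() returns str

str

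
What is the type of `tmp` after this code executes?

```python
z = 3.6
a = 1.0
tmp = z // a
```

float // float returns float (floor division preserves float type)

float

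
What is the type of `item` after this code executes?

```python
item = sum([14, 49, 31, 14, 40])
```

sum() of ints returns int

int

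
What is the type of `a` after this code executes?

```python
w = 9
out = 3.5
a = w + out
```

int + float returns float (9 + 3.5 = 12.5)

float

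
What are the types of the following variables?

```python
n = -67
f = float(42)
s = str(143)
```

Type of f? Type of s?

f is float; s is str

float, str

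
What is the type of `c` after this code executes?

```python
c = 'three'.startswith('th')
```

str.startswith() returns bool

bool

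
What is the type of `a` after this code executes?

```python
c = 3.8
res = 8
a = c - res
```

float - int returns float (3.8 - 8 = -4.2)

float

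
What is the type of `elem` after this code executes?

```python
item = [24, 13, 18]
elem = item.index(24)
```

list.index() returns int

int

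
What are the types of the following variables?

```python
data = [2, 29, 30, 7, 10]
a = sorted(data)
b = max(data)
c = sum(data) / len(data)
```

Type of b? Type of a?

max of ints returns int; sorted() returns list

int, list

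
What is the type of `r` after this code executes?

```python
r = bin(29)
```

bin() returns str representation

str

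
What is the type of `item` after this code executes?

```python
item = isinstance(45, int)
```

isinstance() returns bool

bool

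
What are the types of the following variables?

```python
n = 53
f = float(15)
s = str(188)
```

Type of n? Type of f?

n is int; f is float

int, float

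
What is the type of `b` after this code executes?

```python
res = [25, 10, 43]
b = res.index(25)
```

list.index() returns int

int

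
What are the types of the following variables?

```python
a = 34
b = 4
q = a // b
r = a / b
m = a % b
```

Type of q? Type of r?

int // int returns int; int / int returns float

int, float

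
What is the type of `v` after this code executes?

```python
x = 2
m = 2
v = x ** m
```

int ** positive int returns int (2 ** 2 = 4)

int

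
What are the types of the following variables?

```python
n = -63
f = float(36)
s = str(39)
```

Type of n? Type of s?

n is int; s is str

int, str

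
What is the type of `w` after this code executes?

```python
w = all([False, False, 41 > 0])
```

all() returns bool

bool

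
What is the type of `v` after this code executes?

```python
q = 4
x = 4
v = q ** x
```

int ** positive int returns int (4 ** 4 = 256)

int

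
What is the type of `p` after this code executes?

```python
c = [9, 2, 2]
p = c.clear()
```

list.clear() returns None

NoneType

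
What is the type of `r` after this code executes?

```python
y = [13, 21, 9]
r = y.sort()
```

list.sort() returns None (sorts in place)

NoneType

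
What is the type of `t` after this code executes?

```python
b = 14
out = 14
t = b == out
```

Equality comparison returns bool

bool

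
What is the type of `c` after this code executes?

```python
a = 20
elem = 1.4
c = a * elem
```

int * float returns float (20 * 1.4 = 28.0)

float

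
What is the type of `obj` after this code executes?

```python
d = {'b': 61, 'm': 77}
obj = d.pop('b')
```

dict.pop() returns the value (int)

int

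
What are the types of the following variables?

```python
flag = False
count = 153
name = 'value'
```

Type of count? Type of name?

count is int; name is str

int, str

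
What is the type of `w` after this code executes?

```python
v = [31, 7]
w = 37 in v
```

'in' operator returns bool

bool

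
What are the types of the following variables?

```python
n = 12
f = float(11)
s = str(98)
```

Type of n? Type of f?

n is int; f is float

int, float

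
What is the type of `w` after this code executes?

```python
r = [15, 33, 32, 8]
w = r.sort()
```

list.sort() returns None (sorts in place)

NoneType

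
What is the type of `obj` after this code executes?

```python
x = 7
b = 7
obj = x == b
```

Equality comparison returns bool

bool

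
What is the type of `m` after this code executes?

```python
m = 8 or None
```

'or' returns first truthy value (8, int)

int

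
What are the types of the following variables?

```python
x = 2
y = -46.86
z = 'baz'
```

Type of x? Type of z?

x is int; z is str

int, str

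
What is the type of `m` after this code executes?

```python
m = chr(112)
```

chr() returns str (single character)

str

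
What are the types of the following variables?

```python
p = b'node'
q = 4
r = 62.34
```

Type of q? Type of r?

q is int; r is float

int, float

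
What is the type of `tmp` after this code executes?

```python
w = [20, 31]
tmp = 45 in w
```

'in' operator returns bool

bool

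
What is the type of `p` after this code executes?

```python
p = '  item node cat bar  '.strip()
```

str.strip() returns str

str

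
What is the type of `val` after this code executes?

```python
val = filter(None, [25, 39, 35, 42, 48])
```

filter() returns a filter iterator object

filter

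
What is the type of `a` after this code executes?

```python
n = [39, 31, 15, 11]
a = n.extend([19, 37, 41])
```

list.extend() returns None

NoneType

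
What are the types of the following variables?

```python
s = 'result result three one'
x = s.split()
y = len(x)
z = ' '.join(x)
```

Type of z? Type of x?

str.join() returns str; str.split() returns list

str, list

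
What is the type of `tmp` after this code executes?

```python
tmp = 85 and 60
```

'and' returns the last value when all truthy (60, which is int)

int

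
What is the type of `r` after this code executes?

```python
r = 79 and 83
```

'and' returns the last value when all truthy (83, which is int)

int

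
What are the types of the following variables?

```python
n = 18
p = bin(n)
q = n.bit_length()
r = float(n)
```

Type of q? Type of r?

int.bit_length() returns int; float() returns float

int, float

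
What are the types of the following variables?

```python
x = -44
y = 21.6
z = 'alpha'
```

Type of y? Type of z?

y is float; z is str

float, str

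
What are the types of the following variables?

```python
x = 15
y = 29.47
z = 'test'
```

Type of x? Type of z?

x is int; z is str

int, str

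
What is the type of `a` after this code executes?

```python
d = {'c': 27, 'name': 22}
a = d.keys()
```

.keys() returns a dict_keys view object

dict_keys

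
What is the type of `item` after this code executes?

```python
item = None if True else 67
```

Ternary: condition is True, if branch (None) taken → NoneType

NoneType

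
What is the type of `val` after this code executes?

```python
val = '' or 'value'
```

'or' returns first truthy value ('value', which is str)

str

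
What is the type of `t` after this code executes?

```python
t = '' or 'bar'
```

'or' returns first truthy value ('bar', which is str)

str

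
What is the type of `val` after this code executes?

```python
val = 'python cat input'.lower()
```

str.lower() returns str

str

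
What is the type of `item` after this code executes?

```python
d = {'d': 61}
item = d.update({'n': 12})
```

dict.update() returns None

NoneType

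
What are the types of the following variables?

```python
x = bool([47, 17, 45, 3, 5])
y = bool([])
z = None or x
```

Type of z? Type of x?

None or <bool> returns the bool; bool() returns bool

bool, bool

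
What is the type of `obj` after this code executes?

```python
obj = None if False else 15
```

Ternary: condition is False, else branch (15) taken → int

int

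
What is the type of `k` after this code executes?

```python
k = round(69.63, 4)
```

round() with ndigits arg returns float

float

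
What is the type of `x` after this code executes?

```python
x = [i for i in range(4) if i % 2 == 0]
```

A list comprehension [...] produces a list

list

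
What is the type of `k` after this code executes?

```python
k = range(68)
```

range() returns a range object

range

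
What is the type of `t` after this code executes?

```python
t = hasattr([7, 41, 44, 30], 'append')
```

hasattr() returns bool

bool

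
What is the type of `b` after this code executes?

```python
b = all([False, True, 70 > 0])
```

all() returns bool

bool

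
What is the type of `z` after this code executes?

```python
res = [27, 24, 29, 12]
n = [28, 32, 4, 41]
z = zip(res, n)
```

zip() returns a zip iterator object

zip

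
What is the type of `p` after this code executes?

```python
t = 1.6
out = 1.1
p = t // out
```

float // float returns float (floor division preserves float type)

float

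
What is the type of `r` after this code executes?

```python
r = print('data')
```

print() returns None

NoneType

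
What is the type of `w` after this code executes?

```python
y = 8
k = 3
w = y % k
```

int % int returns int (8 % 3 = 2)

int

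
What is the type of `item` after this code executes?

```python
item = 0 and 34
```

'and' returns the first falsy value (0, which is int)

int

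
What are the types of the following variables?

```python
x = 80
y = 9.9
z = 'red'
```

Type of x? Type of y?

x is int; y is float

int, float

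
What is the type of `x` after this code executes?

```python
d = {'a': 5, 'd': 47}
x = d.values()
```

.values() returns a dict_values view object

dict_values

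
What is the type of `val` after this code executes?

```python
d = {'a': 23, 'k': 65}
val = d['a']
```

Accessing dict[str, int] with key 'a' returns int value 23

int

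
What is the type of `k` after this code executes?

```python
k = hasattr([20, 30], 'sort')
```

hasattr() returns bool

bool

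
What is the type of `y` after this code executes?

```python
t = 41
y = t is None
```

'is' comparison returns bool

bool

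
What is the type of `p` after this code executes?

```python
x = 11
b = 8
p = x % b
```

int % int returns int (11 % 8 = 3)

int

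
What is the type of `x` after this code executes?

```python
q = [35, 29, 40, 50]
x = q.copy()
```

list.copy() returns list

list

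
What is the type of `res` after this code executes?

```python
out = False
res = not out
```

'not' always returns bool

bool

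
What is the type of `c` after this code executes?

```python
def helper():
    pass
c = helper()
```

A function with no return statement returns None

NoneType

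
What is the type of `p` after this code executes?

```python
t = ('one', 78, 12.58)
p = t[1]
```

Index 1 of tuple is 78 which is int

int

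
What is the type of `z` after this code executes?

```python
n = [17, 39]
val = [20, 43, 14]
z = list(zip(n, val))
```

list(zip(...)) returns a list of tuples

list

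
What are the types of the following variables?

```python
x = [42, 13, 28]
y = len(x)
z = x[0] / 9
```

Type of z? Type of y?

int / int returns float; len() returns int

float, int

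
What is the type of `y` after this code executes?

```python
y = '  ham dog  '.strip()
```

str.strip() returns str

str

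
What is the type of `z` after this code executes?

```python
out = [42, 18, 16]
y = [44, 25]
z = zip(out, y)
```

zip() returns a zip iterator object

zip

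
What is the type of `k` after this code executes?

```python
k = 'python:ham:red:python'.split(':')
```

str.split() returns list

list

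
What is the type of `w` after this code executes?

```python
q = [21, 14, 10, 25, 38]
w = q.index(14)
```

list.index() returns int

int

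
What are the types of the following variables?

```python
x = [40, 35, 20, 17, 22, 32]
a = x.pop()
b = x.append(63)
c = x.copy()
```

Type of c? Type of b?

list.copy() returns list; list.append() returns None

list, NoneType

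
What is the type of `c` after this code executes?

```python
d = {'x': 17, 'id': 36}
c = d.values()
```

.values() returns a dict_values view object

dict_values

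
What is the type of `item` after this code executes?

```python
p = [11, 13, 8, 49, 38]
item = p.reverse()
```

list.reverse() returns None

NoneType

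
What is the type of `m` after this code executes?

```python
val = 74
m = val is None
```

'is' comparison returns bool

bool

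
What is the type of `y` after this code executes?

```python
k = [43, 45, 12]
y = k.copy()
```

list.copy() returns list

list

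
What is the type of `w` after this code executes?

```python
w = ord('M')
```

ord() returns int (Unicode code point)

int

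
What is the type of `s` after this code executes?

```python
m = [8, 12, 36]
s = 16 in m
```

'in' operator returns bool

bool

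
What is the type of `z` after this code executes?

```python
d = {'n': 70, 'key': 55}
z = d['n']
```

Accessing dict[str, int] with key 'n' returns int value 70

int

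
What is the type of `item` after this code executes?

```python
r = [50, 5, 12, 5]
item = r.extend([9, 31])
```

list.extend() returns None

NoneType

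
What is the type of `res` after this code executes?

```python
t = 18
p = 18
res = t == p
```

Equality comparison returns bool

bool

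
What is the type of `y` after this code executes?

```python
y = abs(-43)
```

abs() of int returns int

int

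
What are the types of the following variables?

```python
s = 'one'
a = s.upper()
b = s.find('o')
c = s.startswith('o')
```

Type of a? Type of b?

str.upper() returns str; str.find() returns int

str, int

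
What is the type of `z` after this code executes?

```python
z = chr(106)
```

chr() returns str (single character)

str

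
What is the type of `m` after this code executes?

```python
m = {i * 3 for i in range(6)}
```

A set comprehension {expr for x in iterable} produces a set

set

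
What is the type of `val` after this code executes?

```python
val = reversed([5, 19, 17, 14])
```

reversed() on a list returns a list_reverseiterator

list_reverseiterator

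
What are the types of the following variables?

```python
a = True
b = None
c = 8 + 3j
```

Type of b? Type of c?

b is NoneType; c is complex

NoneType, complex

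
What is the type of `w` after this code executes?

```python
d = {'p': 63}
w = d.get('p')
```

dict.get() returns the value (int) when key is found

int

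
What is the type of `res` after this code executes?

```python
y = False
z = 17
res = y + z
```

bool + int returns int (False is 0, so 0 + 17 = 17)

int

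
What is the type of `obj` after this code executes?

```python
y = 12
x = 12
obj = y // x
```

int // int returns int (12 // 12 = 1)

int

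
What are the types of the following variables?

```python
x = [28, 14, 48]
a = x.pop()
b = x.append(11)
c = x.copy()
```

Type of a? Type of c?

list.pop() returns the element (int); list.copy() returns list

int, list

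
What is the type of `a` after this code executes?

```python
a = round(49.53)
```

round() with no ndigits arg returns int

int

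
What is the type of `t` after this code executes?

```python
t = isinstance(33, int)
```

isinstance() returns bool

bool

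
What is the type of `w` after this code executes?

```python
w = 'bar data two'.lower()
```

str.lower() returns str

str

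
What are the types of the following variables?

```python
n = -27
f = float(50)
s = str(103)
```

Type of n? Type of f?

n is int; f is float

int, float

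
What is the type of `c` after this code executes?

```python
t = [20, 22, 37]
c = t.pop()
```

list.pop() returns the popped element (int here)

int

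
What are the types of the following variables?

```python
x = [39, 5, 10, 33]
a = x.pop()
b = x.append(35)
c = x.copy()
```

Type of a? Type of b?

list.pop() returns the element (int); list.append() returns None

int, NoneType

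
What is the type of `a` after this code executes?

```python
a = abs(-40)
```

abs() of int returns int

int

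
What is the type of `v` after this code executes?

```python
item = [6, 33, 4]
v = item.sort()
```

list.sort() returns None (sorts in place)

NoneType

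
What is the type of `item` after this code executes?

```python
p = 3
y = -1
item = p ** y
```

int ** negative int returns float

float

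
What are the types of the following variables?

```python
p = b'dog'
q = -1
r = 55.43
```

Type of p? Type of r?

p is bytes; r is float

bytes, float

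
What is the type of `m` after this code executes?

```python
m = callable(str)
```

callable() returns bool

bool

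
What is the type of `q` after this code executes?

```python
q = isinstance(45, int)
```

isinstance() returns bool

bool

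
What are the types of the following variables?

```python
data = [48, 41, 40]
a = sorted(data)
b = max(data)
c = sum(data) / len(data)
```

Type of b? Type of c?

max of ints returns int; int / int returns float

int, float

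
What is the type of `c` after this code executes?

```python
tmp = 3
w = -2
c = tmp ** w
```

int ** negative int returns float

float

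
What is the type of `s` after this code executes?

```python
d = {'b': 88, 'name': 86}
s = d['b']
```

Accessing dict[str, int] with key 'b' returns int value 88

int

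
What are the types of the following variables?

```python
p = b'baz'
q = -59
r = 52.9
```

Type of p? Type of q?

p is bytes; q is int

bytes, int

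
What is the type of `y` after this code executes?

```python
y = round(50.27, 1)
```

round() with ndigits arg returns float

float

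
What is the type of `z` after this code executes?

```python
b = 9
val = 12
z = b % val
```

int % int returns int (9 % 12 = 9)

int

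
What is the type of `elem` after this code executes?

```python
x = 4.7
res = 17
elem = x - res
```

float - int returns float (4.7 - 17 = -12.3)

float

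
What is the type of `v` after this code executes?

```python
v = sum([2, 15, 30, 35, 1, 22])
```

sum() of ints returns int

int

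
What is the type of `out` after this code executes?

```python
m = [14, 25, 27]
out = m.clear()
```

list.clear() returns None

NoneType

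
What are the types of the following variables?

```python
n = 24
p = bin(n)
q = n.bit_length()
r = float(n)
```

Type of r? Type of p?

float() returns float; bin() returns str

float, str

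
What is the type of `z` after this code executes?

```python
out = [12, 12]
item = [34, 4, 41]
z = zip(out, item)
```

zip() returns a zip iterator object

zip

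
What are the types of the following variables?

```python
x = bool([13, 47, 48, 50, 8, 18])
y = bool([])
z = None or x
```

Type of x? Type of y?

bool() returns bool; bool() returns bool

bool, bool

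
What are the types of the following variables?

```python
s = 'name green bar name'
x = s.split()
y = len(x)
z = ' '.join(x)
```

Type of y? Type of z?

len() returns int; str.join() returns str

int, str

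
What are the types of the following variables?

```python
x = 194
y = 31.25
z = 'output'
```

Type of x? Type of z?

x is int; z is str

int, str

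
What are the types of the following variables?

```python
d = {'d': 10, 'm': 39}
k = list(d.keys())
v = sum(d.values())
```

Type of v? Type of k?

sum of int values returns int; list(...) returns list

int, list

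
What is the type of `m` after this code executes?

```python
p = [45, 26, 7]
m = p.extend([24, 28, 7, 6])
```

list.extend() returns None

NoneType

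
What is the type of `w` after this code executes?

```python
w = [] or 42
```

'or' returns first truthy value (42, which is int)

int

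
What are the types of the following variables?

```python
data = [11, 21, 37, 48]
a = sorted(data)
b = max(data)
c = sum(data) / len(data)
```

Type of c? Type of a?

int / int returns float; sorted() returns list

float, list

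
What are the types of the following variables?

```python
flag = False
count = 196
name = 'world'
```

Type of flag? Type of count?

flag is bool; count is int

bool, int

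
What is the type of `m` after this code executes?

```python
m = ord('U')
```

ord() returns int (Unicode code point)

int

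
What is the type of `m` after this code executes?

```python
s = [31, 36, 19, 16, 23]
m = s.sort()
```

list.sort() returns None (sorts in place)

NoneType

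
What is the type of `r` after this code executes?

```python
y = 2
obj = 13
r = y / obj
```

int / int always returns float in Python 3 (2 / 13 = 0.153846)

float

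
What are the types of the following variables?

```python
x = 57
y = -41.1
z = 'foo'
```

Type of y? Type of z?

y is float; z is str

float, str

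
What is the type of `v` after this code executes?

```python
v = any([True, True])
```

any() returns bool

bool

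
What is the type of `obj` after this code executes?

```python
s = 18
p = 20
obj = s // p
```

int // int returns int (18 // 20 = 0)

int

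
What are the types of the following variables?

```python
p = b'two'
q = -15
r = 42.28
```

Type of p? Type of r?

p is bytes; r is float

bytes, float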